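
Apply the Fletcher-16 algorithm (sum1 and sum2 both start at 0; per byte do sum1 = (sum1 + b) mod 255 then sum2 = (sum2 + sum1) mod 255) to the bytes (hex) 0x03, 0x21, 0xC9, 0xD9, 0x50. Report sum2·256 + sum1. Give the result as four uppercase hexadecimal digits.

Running sums (mod 255):
  after byte 0 (0x03): sum1=3, sum2=3
  after byte 1 (0x21): sum1=36, sum2=39
  after byte 2 (0xC9): sum1=237, sum2=21
  after byte 3 (0xD9): sum1=199, sum2=220
  after byte 4 (0x50): sum1=24, sum2=244
Checksum = sum2·256 + sum1 = 244·256 + 24 = 62488 = 0xF418.

F418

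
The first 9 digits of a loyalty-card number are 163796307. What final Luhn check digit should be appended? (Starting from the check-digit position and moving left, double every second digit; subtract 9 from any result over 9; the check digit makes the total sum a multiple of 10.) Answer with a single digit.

3

Partial digits right→left: 7 0 3 6 9 7 3 6 1
Double every second digit counting from the check-digit position (so the 1st, 3rd, 5th, ... of the partial from the right).
  doubled (with −9 where >9): 5 6 9 6 2 → sum 28
  kept as-is: 0 6 7 6 → sum 19
Total = 28 + 19 = 47.
Check digit = (10 − (47 mod 10)) mod 10 = 3.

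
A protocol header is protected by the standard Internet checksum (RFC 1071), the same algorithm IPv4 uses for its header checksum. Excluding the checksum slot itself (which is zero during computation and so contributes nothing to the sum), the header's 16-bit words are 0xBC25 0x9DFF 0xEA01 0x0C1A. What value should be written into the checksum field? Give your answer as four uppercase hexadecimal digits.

One's-complement addition (fold any carry out of bit 15 back into bit 0):
  0xBC25 + 0x9DFF = 0x15A24 → wrap carry → 0x5A25
  0x5A25 + 0xEA01 = 0x14426 → wrap carry → 0x4427
  0x4427 + 0x0C1A = 0x05041
One's-complement sum = 0x5041.
Checksum = ~0x5041 & 0xFFFF = 0xAFBE.

AFBE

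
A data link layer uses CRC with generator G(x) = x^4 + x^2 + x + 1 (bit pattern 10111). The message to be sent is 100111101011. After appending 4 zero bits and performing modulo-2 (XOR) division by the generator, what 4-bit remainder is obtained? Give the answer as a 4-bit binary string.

Append 4 zeros: 1001111010110000. Divide by 10111 (XOR where the leading bit is 1):
  pos 0: 10011 XOR 10111 = 00100
  pos 2: 10011 XOR 10111 = 00100
  pos 4: 10001 XOR 10111 = 00110
  pos 6: 11001 XOR 10111 = 01110
  pos 7: 11101 XOR 10111 = 01010
  pos 8: 10100 XOR 10111 = 00011
  pos 11: 11000 XOR 10111 = 01111
Remainder (last 4 bits) = 1111. This is the CRC / FCS.

1111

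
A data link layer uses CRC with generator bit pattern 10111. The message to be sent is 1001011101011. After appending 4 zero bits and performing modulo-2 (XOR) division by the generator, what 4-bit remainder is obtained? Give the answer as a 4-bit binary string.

Append 4 zeros: 10010111010110000. Divide by 10111 (XOR where the leading bit is 1):
  pos 0: 10010 XOR 10111 = 00101
  pos 2: 10111 XOR 10111 = 00000
  pos 7: 10101 XOR 10111 = 00010
  pos 10: 10100 XOR 10111 = 00011
Remainder (last 4 bits) = 1100. This is the CRC / FCS.

1100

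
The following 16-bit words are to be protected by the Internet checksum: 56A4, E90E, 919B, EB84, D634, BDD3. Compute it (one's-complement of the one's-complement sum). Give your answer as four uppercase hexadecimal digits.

AF23

One's-complement addition (fold any carry out of bit 15 back into bit 0):
  0x56A4 + 0xE90E = 0x13FB2 → wrap carry → 0x3FB3
  0x3FB3 + 0x919B = 0x0D14E
  0xD14E + 0xEB84 = 0x1BCD2 → wrap carry → 0xBCD3
  0xBCD3 + 0xD634 = 0x19307 → wrap carry → 0x9308
  0x9308 + 0xBDD3 = 0x150DB → wrap carry → 0x50DC
One's-complement sum = 0x50DC.
Checksum = ~0x50DC & 0xFFFF = 0xAF23.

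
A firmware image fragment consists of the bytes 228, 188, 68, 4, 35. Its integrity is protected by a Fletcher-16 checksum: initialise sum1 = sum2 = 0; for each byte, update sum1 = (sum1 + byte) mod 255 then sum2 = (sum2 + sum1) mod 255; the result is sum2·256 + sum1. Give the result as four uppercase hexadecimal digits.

Running sums (mod 255):
  after byte 0 (228): sum1=228, sum2=228
  after byte 1 (188): sum1=161, sum2=134
  after byte 2 (68): sum1=229, sum2=108
  after byte 3 (4): sum1=233, sum2=86
  after byte 4 (35): sum1=13, sum2=99
Checksum = sum2·256 + sum1 = 99·256 + 13 = 25357 = 0x630D.

630D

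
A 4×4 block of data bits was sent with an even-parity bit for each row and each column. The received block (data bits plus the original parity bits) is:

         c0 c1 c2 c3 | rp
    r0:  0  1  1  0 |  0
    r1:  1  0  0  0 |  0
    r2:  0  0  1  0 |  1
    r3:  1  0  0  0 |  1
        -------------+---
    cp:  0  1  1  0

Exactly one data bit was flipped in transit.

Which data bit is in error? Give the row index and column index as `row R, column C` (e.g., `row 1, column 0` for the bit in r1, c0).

row 1, column 2

Recompute each row's even parity and compare to rp:
  r0: data parity 0, sent rp 0 → ok
  r1: data parity 1, sent rp 0 → mismatch
  r2: data parity 1, sent rp 1 → ok
  r3: data parity 1, sent rp 1 → ok
Recompute each column's even parity and compare to cp:
  c0: data parity 0, sent cp 0 → ok
  c1: data parity 1, sent cp 1 → ok
  c2: data parity 0, sent cp 1 → mismatch
  c3: data parity 0, sent cp 0 → ok
Exactly one row (r1) and one column (c2) fail → the flipped bit is at their intersection.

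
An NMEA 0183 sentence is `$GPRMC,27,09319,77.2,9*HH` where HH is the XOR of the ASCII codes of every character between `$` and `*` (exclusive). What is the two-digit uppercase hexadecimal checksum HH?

XOR the ASCII codes of the payload characters:
  'G' = 0x47 → acc = 0x47
  'P' = 0x50 → acc = 0x17
  'R' = 0x52 → acc = 0x45
  'M' = 0x4D → acc = 0x08
  'C' = 0x43 → acc = 0x4B
  ',' = 0x2C → acc = 0x67
  '2' = 0x32 → acc = 0x55
  '7' = 0x37 → acc = 0x62
  ',' = 0x2C → acc = 0x4E
  '0' = 0x30 → acc = 0x7E
  '9' = 0x39 → acc = 0x47
  '3' = 0x33 → acc = 0x74
  '1' = 0x31 → acc = 0x45
  '9' = 0x39 → acc = 0x7C
  ',' = 0x2C → acc = 0x50
  '7' = 0x37 → acc = 0x67
  '7' = 0x37 → acc = 0x50
  '.' = 0x2E → acc = 0x7E
  '2' = 0x32 → acc = 0x4C
  ',' = 0x2C → acc = 0x60
  '9' = 0x39 → acc = 0x59
Checksum = 0x59.

59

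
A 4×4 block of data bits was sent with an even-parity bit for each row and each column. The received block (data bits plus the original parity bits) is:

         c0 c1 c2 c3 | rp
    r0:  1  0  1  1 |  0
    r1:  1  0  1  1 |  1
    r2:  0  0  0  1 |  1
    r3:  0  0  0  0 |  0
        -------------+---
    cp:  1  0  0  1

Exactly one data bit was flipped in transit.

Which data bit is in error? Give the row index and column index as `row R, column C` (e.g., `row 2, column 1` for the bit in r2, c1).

Recompute each row's even parity and compare to rp:
  r0: data parity 1, sent rp 0 → mismatch
  r1: data parity 1, sent rp 1 → ok
  r2: data parity 1, sent rp 1 → ok
  r3: data parity 0, sent rp 0 → ok
Recompute each column's even parity and compare to cp:
  c0: data parity 0, sent cp 1 → mismatch
  c1: data parity 0, sent cp 0 → ok
  c2: data parity 0, sent cp 0 → ok
  c3: data parity 1, sent cp 1 → ok
Exactly one row (r0) and one column (c0) fail → the flipped bit is at their intersection.

row 0, column 0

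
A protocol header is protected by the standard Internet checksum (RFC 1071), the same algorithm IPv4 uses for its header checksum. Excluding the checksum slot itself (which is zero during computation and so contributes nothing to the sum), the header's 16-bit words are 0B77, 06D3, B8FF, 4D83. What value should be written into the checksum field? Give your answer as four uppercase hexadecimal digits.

One's-complement addition (fold any carry out of bit 15 back into bit 0):
  0x0B77 + 0x06D3 = 0x0124A
  0x124A + 0xB8FF = 0x0CB49
  0xCB49 + 0x4D83 = 0x118CC → wrap carry → 0x18CD
One's-complement sum = 0x18CD.
Checksum = ~0x18CD & 0xFFFF = 0xE732.

E732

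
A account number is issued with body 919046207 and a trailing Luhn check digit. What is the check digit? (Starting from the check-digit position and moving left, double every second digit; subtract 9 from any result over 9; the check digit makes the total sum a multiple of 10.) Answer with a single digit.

Partial digits right→left: 7 0 2 6 4 0 9 1 9
Double every second digit counting from the check-digit position (so the 1st, 3rd, 5th, ... of the partial from the right).
  doubled (with −9 where >9): 5 4 8 9 9 → sum 35
  kept as-is: 0 6 0 1 → sum 7
Total = 35 + 7 = 42.
Check digit = (10 − (42 mod 10)) mod 10 = 8.

8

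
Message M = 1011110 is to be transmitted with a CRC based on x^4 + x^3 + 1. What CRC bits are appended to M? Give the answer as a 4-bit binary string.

Append 4 zeros: 10111100000. Divide by 11001 (XOR where the leading bit is 1):
  pos 0: 10111 XOR 11001 = 01110
  pos 1: 11101 XOR 11001 = 00100
  pos 3: 10000 XOR 11001 = 01001
  pos 4: 10010 XOR 11001 = 01011
  pos 5: 10110 XOR 11001 = 01111
  pos 6: 11110 XOR 11001 = 00111
Remainder (last 4 bits) = 0111. This is the CRC / FCS.

0111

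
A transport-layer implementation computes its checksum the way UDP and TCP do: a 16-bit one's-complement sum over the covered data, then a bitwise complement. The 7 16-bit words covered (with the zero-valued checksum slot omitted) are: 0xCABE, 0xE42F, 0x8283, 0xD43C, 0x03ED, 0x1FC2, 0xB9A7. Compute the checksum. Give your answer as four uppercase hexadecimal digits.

1CFA

One's-complement addition (fold any carry out of bit 15 back into bit 0):
  0xCABE + 0xE42F = 0x1AEED → wrap carry → 0xAEEE
  0xAEEE + 0x8283 = 0x13171 → wrap carry → 0x3172
  0x3172 + 0xD43C = 0x105AE → wrap carry → 0x05AF
  0x05AF + 0x03ED = 0x0099C
  0x099C + 0x1FC2 = 0x0295E
  0x295E + 0xB9A7 = 0x0E305
One's-complement sum = 0xE305.
Checksum = ~0xE305 & 0xFFFF = 0x1CFA.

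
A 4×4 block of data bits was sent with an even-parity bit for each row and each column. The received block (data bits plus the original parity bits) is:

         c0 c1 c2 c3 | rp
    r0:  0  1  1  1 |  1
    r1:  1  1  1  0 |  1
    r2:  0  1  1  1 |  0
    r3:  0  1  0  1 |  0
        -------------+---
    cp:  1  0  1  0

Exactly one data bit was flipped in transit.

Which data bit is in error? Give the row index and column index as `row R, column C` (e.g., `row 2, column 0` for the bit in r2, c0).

row 2, column 3

Recompute each row's even parity and compare to rp:
  r0: data parity 1, sent rp 1 → ok
  r1: data parity 1, sent rp 1 → ok
  r2: data parity 1, sent rp 0 → mismatch
  r3: data parity 0, sent rp 0 → ok
Recompute each column's even parity and compare to cp:
  c0: data parity 1, sent cp 1 → ok
  c1: data parity 0, sent cp 0 → ok
  c2: data parity 1, sent cp 1 → ok
  c3: data parity 1, sent cp 0 → mismatch
Exactly one row (r2) and one column (c3) fail → the flipped bit is at their intersection.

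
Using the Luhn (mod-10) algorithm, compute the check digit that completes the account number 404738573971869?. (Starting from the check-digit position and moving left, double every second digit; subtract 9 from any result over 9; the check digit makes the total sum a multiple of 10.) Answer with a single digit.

2

Partial digits right→left: 9 6 8 1 7 9 3 7 5 8 3 7 4 0 4
Double every second digit counting from the check-digit position (so the 1st, 3rd, 5th, ... of the partial from the right).
  doubled (with −9 where >9): 9 7 5 6 1 6 8 8 → sum 50
  kept as-is: 6 1 9 7 8 7 0 → sum 38
Total = 50 + 38 = 88.
Check digit = (10 − (88 mod 10)) mod 10 = 2.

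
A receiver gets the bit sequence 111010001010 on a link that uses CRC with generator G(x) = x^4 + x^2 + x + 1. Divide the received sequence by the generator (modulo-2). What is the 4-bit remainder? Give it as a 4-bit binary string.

Modulo-2 division of 111010001010 by 10111:
  pos 0: 11101 XOR 10111 = 01010
  pos 1: 10100 XOR 10111 = 00011
  pos 4: 11001 XOR 10111 = 01110
  pos 5: 11100 XOR 10111 = 01011
  pos 6: 10111 XOR 10111 = 00000
Remainder = 0000 (zero — the frame passes the CRC check).

0000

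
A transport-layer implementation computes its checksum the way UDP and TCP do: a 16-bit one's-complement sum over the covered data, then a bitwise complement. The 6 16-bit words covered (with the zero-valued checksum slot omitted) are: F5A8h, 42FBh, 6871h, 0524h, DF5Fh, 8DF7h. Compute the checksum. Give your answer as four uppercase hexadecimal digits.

EC6E

One's-complement addition (fold any carry out of bit 15 back into bit 0):
  0xF5A8 + 0x42FB = 0x138A3 → wrap carry → 0x38A4
  0x38A4 + 0x6871 = 0x0A115
  0xA115 + 0x0524 = 0x0A639
  0xA639 + 0xDF5F = 0x18598 → wrap carry → 0x8599
  0x8599 + 0x8DF7 = 0x11390 → wrap carry → 0x1391
One's-complement sum = 0x1391.
Checksum = ~0x1391 & 0xFFFF = 0xEC6E.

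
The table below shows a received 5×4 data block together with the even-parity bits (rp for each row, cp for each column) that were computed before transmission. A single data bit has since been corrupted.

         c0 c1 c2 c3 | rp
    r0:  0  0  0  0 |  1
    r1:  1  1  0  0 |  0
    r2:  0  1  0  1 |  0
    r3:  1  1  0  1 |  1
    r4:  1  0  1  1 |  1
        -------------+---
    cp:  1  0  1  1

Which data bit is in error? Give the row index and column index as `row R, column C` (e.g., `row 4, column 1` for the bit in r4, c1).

Recompute each row's even parity and compare to rp:
  r0: data parity 0, sent rp 1 → mismatch
  r1: data parity 0, sent rp 0 → ok
  r2: data parity 0, sent rp 0 → ok
  r3: data parity 1, sent rp 1 → ok
  r4: data parity 1, sent rp 1 → ok
Recompute each column's even parity and compare to cp:
  c0: data parity 1, sent cp 1 → ok
  c1: data parity 1, sent cp 0 → mismatch
  c2: data parity 1, sent cp 1 → ok
  c3: data parity 1, sent cp 1 → ok
Exactly one row (r0) and one column (c1) fail → the flipped bit is at their intersection.

row 0, column 1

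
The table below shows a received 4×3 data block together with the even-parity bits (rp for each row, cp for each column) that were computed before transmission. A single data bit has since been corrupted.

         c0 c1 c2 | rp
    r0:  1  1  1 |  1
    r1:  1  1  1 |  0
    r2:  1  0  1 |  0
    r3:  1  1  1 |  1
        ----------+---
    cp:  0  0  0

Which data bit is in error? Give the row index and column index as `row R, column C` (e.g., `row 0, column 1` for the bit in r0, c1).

Recompute each row's even parity and compare to rp:
  r0: data parity 1, sent rp 1 → ok
  r1: data parity 1, sent rp 0 → mismatch
  r2: data parity 0, sent rp 0 → ok
  r3: data parity 1, sent rp 1 → ok
Recompute each column's even parity and compare to cp:
  c0: data parity 0, sent cp 0 → ok
  c1: data parity 1, sent cp 0 → mismatch
  c2: data parity 0, sent cp 0 → ok
Exactly one row (r1) and one column (c1) fail → the flipped bit is at their intersection.

row 1, column 1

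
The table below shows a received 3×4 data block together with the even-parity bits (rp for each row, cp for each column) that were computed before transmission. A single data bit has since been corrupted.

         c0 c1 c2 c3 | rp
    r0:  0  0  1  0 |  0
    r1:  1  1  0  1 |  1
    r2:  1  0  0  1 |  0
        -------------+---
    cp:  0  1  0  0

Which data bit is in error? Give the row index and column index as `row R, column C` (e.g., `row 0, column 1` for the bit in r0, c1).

Recompute each row's even parity and compare to rp:
  r0: data parity 1, sent rp 0 → mismatch
  r1: data parity 1, sent rp 1 → ok
  r2: data parity 0, sent rp 0 → ok
Recompute each column's even parity and compare to cp:
  c0: data parity 0, sent cp 0 → ok
  c1: data parity 1, sent cp 1 → ok
  c2: data parity 1, sent cp 0 → mismatch
  c3: data parity 0, sent cp 0 → ok
Exactly one row (r0) and one column (c2) fail → the flipped bit is at their intersection.

row 0, column 2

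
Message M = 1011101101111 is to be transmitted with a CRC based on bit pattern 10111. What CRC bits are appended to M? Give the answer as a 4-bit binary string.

Append 4 zeros: 10111011011110000. Divide by 10111 (XOR where the leading bit is 1):
  pos 0: 10111 XOR 10111 = 00000
  pos 6: 11011 XOR 10111 = 01100
  pos 7: 11001 XOR 10111 = 01110
  pos 8: 11101 XOR 10111 = 01010
  pos 9: 10100 XOR 10111 = 00011
  pos 12: 11000 XOR 10111 = 01111
Remainder (last 4 bits) = 1111. This is the CRC / FCS.

1111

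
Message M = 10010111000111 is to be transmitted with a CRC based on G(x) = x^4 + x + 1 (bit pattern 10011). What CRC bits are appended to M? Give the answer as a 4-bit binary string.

Append 4 zeros: 100101110001110000. Divide by 10011 (XOR where the leading bit is 1):
  pos 0: 10010 XOR 10011 = 00001
  pos 4: 11110 XOR 10011 = 01101
  pos 5: 11010 XOR 10011 = 01001
  pos 6: 10010 XOR 10011 = 00001
  pos 10: 11110 XOR 10011 = 01101
  pos 11: 11010 XOR 10011 = 01001
  pos 12: 10010 XOR 10011 = 00001
Remainder (last 4 bits) = 0010. This is the CRC / FCS.

0010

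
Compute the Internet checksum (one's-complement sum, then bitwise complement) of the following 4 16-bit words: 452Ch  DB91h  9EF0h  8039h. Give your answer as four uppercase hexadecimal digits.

C017

One's-complement addition (fold any carry out of bit 15 back into bit 0):
  0x452C + 0xDB91 = 0x120BD → wrap carry → 0x20BE
  0x20BE + 0x9EF0 = 0x0BFAE
  0xBFAE + 0x8039 = 0x13FE7 → wrap carry → 0x3FE8
One's-complement sum = 0x3FE8.
Checksum = ~0x3FE8 & 0xFFFF = 0xC017.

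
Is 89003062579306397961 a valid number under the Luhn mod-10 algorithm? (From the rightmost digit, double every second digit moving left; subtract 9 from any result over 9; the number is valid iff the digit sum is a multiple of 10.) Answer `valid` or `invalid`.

invalid

From the right, keep odd positions and double even positions (subtract 9 from any doubled value over 9):
  doubled (positions 2,4,...): 3 5 6 0 9 1 3 6 0 7 → sum 40
  kept (positions 1,3,...): 1 9 9 6 3 7 2 0 0 9 → sum 46
Total = 86.
86 mod 10 = 6, so the number is invalid.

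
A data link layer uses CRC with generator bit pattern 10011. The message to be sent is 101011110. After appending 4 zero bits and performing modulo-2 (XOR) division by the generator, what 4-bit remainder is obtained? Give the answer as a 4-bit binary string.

Append 4 zeros: 1010111100000. Divide by 10011 (XOR where the leading bit is 1):
  pos 0: 10101 XOR 10011 = 00110
  pos 2: 11011 XOR 10011 = 01000
  pos 3: 10001 XOR 10011 = 00010
  pos 6: 10000 XOR 10011 = 00011
Remainder (last 4 bits) = 1100. This is the CRC / FCS.

1100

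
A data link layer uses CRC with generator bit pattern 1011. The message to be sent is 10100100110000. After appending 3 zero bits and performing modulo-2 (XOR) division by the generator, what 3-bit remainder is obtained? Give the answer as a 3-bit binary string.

Append 3 zeros: 10100100110000000. Divide by 1011 (XOR where the leading bit is 1):
  pos 0: 1010 XOR 1011 = 0001
  pos 3: 1010 XOR 1011 = 0001
  pos 6: 1011 XOR 1011 = 0000
Remainder (last 3 bits) = 000. This is the CRC / FCS.

000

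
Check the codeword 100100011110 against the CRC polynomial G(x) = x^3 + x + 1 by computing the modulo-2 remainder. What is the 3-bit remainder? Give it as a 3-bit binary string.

Modulo-2 division of 100100011110 by 1011:
  pos 0: 1001 XOR 1011 = 0010
  pos 2: 1000 XOR 1011 = 0011
  pos 4: 1101 XOR 1011 = 0110
  pos 5: 1101 XOR 1011 = 0110
  pos 6: 1101 XOR 1011 = 0110
  pos 7: 1101 XOR 1011 = 0110
  pos 8: 1100 XOR 1011 = 0111
Remainder = 111 (nonzero — an error is detected).

111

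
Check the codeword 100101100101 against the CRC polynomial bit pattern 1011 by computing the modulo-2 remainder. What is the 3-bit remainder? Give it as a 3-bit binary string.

011

Modulo-2 division of 100101100101 by 1011:
  pos 0: 1001 XOR 1011 = 0010
  pos 2: 1001 XOR 1011 = 0010
  pos 4: 1010 XOR 1011 = 0001
  pos 7: 1010 XOR 1011 = 0001
Remainder = 011 (nonzero — an error is detected).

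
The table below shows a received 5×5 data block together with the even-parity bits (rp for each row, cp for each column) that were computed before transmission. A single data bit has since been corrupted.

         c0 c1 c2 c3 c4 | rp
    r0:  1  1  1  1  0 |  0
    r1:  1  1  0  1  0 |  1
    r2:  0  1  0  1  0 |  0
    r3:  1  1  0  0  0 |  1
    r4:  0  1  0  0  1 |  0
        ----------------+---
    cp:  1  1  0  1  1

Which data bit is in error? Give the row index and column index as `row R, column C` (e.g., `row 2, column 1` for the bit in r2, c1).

row 3, column 2

Recompute each row's even parity and compare to rp:
  r0: data parity 0, sent rp 0 → ok
  r1: data parity 1, sent rp 1 → ok
  r2: data parity 0, sent rp 0 → ok
  r3: data parity 0, sent rp 1 → mismatch
  r4: data parity 0, sent rp 0 → ok
Recompute each column's even parity and compare to cp:
  c0: data parity 1, sent cp 1 → ok
  c1: data parity 1, sent cp 1 → ok
  c2: data parity 1, sent cp 0 → mismatch
  c3: data parity 1, sent cp 1 → ok
  c4: data parity 1, sent cp 1 → ok
Exactly one row (r3) and one column (c2) fail → the flipped bit is at their intersection.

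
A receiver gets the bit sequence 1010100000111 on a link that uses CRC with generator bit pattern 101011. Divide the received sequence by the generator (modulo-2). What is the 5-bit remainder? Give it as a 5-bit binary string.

00000

Modulo-2 division of 1010100000111 by 101011:
  pos 0: 101010 XOR 101011 = 000001
  pos 5: 100001 XOR 101011 = 001010
  pos 7: 101011 XOR 101011 = 000000
Remainder = 00000 (zero — the frame passes the CRC check).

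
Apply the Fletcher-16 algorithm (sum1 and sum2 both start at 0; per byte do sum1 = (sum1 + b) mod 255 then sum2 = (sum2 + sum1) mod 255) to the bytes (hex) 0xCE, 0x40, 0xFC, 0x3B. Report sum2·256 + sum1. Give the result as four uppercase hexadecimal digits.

Running sums (mod 255):
  after byte 0 (0xCE): sum1=206, sum2=206
  after byte 1 (0x40): sum1=15, sum2=221
  after byte 2 (0xFC): sum1=12, sum2=233
  after byte 3 (0x3B): sum1=71, sum2=49
Checksum = sum2·256 + sum1 = 49·256 + 71 = 12615 = 0x3147.

3147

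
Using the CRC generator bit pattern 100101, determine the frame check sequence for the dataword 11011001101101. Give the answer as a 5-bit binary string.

Append 5 zeros: 1101100110110100000. Divide by 100101 (XOR where the leading bit is 1):
  pos 0: 110110 XOR 100101 = 010011
  pos 1: 100110 XOR 100101 = 000011
  pos 5: 111101 XOR 100101 = 011000
  pos 6: 110001 XOR 100101 = 010100
  pos 7: 101000 XOR 100101 = 001101
  pos 9: 110110 XOR 100101 = 010011
  pos 10: 100110 XOR 100101 = 000011
Remainder (last 5 bits) = 11000. This is the CRC / FCS.

11000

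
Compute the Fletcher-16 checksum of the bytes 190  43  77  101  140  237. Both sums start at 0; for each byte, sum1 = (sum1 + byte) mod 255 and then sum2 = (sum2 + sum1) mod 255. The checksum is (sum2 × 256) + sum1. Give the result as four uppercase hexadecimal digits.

BC17

Running sums (mod 255):
  after byte 0 (190): sum1=190, sum2=190
  after byte 1 (43): sum1=233, sum2=168
  after byte 2 (77): sum1=55, sum2=223
  after byte 3 (101): sum1=156, sum2=124
  after byte 4 (140): sum1=41, sum2=165
  after byte 5 (237): sum1=23, sum2=188
Checksum = sum2·256 + sum1 = 188·256 + 23 = 48151 = 0xBC17.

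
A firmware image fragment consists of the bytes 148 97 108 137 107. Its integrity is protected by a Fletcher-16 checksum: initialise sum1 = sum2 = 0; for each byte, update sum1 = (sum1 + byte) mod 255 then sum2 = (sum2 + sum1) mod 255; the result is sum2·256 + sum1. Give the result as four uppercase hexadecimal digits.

Running sums (mod 255):
  after byte 0 (148): sum1=148, sum2=148
  after byte 1 (97): sum1=245, sum2=138
  after byte 2 (108): sum1=98, sum2=236
  after byte 3 (137): sum1=235, sum2=216
  after byte 4 (107): sum1=87, sum2=48
Checksum = sum2·256 + sum1 = 48·256 + 87 = 12375 = 0x3057.

3057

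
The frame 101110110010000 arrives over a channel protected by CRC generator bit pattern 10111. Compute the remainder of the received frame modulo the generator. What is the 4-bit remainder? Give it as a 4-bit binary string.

0100

Modulo-2 division of 101110110010000 by 10111:
  pos 0: 10111 XOR 10111 = 00000
  pos 6: 11001 XOR 10111 = 01110
  pos 7: 11100 XOR 10111 = 01011
  pos 8: 10110 XOR 10111 = 00001
Remainder = 0100 (nonzero — an error is detected).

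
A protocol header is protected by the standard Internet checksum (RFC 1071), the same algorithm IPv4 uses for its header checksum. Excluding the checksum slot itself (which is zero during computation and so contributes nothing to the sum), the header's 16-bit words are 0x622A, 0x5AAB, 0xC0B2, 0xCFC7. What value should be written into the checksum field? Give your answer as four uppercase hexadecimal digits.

One's-complement addition (fold any carry out of bit 15 back into bit 0):
  0x622A + 0x5AAB = 0x0BCD5
  0xBCD5 + 0xC0B2 = 0x17D87 → wrap carry → 0x7D88
  0x7D88 + 0xCFC7 = 0x14D4F → wrap carry → 0x4D50
One's-complement sum = 0x4D50.
Checksum = ~0x4D50 & 0xFFFF = 0xB2AF.

B2AF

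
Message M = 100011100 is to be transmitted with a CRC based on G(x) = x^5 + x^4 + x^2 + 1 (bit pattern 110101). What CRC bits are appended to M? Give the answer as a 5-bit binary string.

01001

Append 5 zeros: 10001110000000. Divide by 110101 (XOR where the leading bit is 1):
  pos 0: 100011 XOR 110101 = 010110
  pos 1: 101101 XOR 110101 = 011000
  pos 2: 110000 XOR 110101 = 000101
  pos 5: 101000 XOR 110101 = 011101
  pos 6: 111010 XOR 110101 = 001111
  pos 8: 111100 XOR 110101 = 001001
Remainder (last 5 bits) = 01001. This is the CRC / FCS.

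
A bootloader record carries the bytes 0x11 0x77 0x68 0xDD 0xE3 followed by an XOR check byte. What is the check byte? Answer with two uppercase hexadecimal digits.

XOR the bytes together:
  start with 0x11
  0x11 ⊕ 0x77 = 0x66
  0x66 ⊕ 0x68 = 0x0E
  0x0E ⊕ 0xDD = 0xD3
  0xD3 ⊕ 0xE3 = 0x30

30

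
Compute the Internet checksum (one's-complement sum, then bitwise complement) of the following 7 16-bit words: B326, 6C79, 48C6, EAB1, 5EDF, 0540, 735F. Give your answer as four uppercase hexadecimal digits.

One's-complement addition (fold any carry out of bit 15 back into bit 0):
  0xB326 + 0x6C79 = 0x11F9F → wrap carry → 0x1FA0
  0x1FA0 + 0x48C6 = 0x06866
  0x6866 + 0xEAB1 = 0x15317 → wrap carry → 0x5318
  0x5318 + 0x5EDF = 0x0B1F7
  0xB1F7 + 0x0540 = 0x0B737
  0xB737 + 0x735F = 0x12A96 → wrap carry → 0x2A97
One's-complement sum = 0x2A97.
Checksum = ~0x2A97 & 0xFFFF = 0xD568.

D568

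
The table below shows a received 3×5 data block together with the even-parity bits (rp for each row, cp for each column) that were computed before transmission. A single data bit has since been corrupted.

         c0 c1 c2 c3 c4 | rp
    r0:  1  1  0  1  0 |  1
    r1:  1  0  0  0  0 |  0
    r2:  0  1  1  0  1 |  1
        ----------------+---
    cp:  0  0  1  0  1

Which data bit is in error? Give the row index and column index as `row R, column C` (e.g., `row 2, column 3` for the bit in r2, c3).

row 1, column 3

Recompute each row's even parity and compare to rp:
  r0: data parity 1, sent rp 1 → ok
  r1: data parity 1, sent rp 0 → mismatch
  r2: data parity 1, sent rp 1 → ok
Recompute each column's even parity and compare to cp:
  c0: data parity 0, sent cp 0 → ok
  c1: data parity 0, sent cp 0 → ok
  c2: data parity 1, sent cp 1 → ok
  c3: data parity 1, sent cp 0 → mismatch
  c4: data parity 1, sent cp 1 → ok
Exactly one row (r1) and one column (c3) fail → the flipped bit is at their intersection.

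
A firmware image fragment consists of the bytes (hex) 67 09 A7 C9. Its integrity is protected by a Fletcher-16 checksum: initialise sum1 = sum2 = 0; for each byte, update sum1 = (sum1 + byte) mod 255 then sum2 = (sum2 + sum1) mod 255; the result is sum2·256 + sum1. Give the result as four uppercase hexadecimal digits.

Running sums (mod 255):
  after byte 0 (67): sum1=103, sum2=103
  after byte 1 (09): sum1=112, sum2=215
  after byte 2 (A7): sum1=24, sum2=239
  after byte 3 (C9): sum1=225, sum2=209
Checksum = sum2·256 + sum1 = 209·256 + 225 = 53729 = 0xD1E1.

D1E1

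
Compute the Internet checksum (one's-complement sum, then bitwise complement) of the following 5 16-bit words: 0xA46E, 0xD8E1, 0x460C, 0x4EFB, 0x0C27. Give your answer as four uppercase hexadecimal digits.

One's-complement addition (fold any carry out of bit 15 back into bit 0):
  0xA46E + 0xD8E1 = 0x17D4F → wrap carry → 0x7D50
  0x7D50 + 0x460C = 0x0C35C
  0xC35C + 0x4EFB = 0x11257 → wrap carry → 0x1258
  0x1258 + 0x0C27 = 0x01E7F
One's-complement sum = 0x1E7F.
Checksum = ~0x1E7F & 0xFFFF = 0xE180.

E180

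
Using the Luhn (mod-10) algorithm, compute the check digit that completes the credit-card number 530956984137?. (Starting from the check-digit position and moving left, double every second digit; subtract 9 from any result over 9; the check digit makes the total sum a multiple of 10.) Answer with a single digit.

Partial digits right→left: 7 3 1 4 8 9 6 5 9 0 3 5
Double every second digit counting from the check-digit position (so the 1st, 3rd, 5th, ... of the partial from the right).
  doubled (with −9 where >9): 5 2 7 3 9 6 → sum 32
  kept as-is: 3 4 9 5 0 5 → sum 26
Total = 32 + 26 = 58.
Check digit = (10 − (58 mod 10)) mod 10 = 2.

2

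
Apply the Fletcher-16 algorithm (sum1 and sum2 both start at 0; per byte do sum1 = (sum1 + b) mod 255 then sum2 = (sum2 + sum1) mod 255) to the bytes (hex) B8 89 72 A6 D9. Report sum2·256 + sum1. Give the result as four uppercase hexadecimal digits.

4035

Running sums (mod 255):
  after byte 0 (B8): sum1=184, sum2=184
  after byte 1 (89): sum1=66, sum2=250
  after byte 2 (72): sum1=180, sum2=175
  after byte 3 (A6): sum1=91, sum2=11
  after byte 4 (D9): sum1=53, sum2=64
Checksum = sum2·256 + sum1 = 64·256 + 53 = 16437 = 0x4035.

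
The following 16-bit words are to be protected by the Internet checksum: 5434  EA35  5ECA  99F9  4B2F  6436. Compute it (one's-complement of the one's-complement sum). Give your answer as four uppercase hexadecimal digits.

196C

One's-complement addition (fold any carry out of bit 15 back into bit 0):
  0x5434 + 0xEA35 = 0x13E69 → wrap carry → 0x3E6A
  0x3E6A + 0x5ECA = 0x09D34
  0x9D34 + 0x99F9 = 0x1372D → wrap carry → 0x372E
  0x372E + 0x4B2F = 0x0825D
  0x825D + 0x6436 = 0x0E693
One's-complement sum = 0xE693.
Checksum = ~0xE693 & 0xFFFF = 0x196C.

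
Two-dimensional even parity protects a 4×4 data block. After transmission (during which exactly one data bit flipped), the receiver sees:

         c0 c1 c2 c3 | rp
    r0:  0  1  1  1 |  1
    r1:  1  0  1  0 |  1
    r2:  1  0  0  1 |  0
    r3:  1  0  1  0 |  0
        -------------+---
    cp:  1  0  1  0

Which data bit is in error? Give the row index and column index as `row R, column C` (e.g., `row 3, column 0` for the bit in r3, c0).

row 1, column 1

Recompute each row's even parity and compare to rp:
  r0: data parity 1, sent rp 1 → ok
  r1: data parity 0, sent rp 1 → mismatch
  r2: data parity 0, sent rp 0 → ok
  r3: data parity 0, sent rp 0 → ok
Recompute each column's even parity and compare to cp:
  c0: data parity 1, sent cp 1 → ok
  c1: data parity 1, sent cp 0 → mismatch
  c2: data parity 1, sent cp 1 → ok
  c3: data parity 0, sent cp 0 → ok
Exactly one row (r1) and one column (c1) fail → the flipped bit is at their intersection.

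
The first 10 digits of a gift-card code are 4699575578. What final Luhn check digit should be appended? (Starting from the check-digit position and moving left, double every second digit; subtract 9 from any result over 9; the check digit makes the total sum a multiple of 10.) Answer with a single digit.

Partial digits right→left: 8 7 5 5 7 5 9 9 6 4
Double every second digit counting from the check-digit position (so the 1st, 3rd, 5th, ... of the partial from the right).
  doubled (with −9 where >9): 7 1 5 9 3 → sum 25
  kept as-is: 7 5 5 9 4 → sum 30
Total = 25 + 30 = 55.
Check digit = (10 − (55 mod 10)) mod 10 = 5.

5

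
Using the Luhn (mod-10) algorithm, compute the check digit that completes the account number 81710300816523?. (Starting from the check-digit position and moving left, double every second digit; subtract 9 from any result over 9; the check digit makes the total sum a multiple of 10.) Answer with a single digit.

Partial digits right→left: 3 2 5 6 1 8 0 0 3 0 1 7 1 8
Double every second digit counting from the check-digit position (so the 1st, 3rd, 5th, ... of the partial from the right).
  doubled (with −9 where >9): 6 1 2 0 6 2 2 → sum 19
  kept as-is: 2 6 8 0 0 7 8 → sum 31
Total = 19 + 31 = 50.
Check digit = (10 − (50 mod 10)) mod 10 = 0.

0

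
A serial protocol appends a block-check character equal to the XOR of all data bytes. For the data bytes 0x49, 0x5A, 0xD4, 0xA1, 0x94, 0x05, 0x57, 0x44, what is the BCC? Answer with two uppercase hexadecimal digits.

E4

XOR the bytes together:
  start with 0x49
  0x49 ⊕ 0x5A = 0x13
  0x13 ⊕ 0xD4 = 0xC7
  0xC7 ⊕ 0xA1 = 0x66
  0x66 ⊕ 0x94 = 0xF2
  0xF2 ⊕ 0x05 = 0xF7
  0xF7 ⊕ 0x57 = 0xA0
  0xA0 ⊕ 0x44 = 0xE4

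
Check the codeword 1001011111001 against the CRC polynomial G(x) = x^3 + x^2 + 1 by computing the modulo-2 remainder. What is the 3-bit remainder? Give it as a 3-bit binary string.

Modulo-2 division of 1001011111001 by 1101:
  pos 0: 1001 XOR 1101 = 0100
  pos 1: 1000 XOR 1101 = 0101
  pos 2: 1011 XOR 1101 = 0110
  pos 3: 1101 XOR 1101 = 0000
  pos 7: 1110 XOR 1101 = 0011
  pos 9: 1101 XOR 1101 = 0000
Remainder = 000 (zero — the frame passes the CRC check).

000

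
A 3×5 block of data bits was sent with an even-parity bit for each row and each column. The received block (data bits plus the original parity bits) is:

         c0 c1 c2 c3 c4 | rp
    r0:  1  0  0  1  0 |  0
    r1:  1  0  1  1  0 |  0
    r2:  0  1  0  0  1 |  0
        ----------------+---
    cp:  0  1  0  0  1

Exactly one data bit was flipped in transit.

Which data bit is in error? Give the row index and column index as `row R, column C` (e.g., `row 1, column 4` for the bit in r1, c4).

Recompute each row's even parity and compare to rp:
  r0: data parity 0, sent rp 0 → ok
  r1: data parity 1, sent rp 0 → mismatch
  r2: data parity 0, sent rp 0 → ok
Recompute each column's even parity and compare to cp:
  c0: data parity 0, sent cp 0 → ok
  c1: data parity 1, sent cp 1 → ok
  c2: data parity 1, sent cp 0 → mismatch
  c3: data parity 0, sent cp 0 → ok
  c4: data parity 1, sent cp 1 → ok
Exactly one row (r1) and one column (c2) fail → the flipped bit is at their intersection.

row 1, column 2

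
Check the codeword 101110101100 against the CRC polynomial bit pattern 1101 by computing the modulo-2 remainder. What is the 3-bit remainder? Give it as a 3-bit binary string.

Modulo-2 division of 101110101100 by 1101:
  pos 0: 1011 XOR 1101 = 0110
  pos 1: 1101 XOR 1101 = 0000
  pos 6: 1011 XOR 1101 = 0110
  pos 7: 1100 XOR 1101 = 0001
Remainder = 010 (nonzero — an error is detected).

010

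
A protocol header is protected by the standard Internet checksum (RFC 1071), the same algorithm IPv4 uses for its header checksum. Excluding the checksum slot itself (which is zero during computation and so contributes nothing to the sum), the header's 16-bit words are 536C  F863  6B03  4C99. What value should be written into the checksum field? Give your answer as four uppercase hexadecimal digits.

One's-complement addition (fold any carry out of bit 15 back into bit 0):
  0x536C + 0xF863 = 0x14BCF → wrap carry → 0x4BD0
  0x4BD0 + 0x6B03 = 0x0B6D3
  0xB6D3 + 0x4C99 = 0x1036C → wrap carry → 0x036D
One's-complement sum = 0x036D.
Checksum = ~0x036D & 0xFFFF = 0xFC92.

FC92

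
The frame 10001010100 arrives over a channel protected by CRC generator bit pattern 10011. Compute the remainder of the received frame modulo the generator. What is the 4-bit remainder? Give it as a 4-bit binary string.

Modulo-2 division of 10001010100 by 10011:
  pos 0: 10001 XOR 10011 = 00010
  pos 3: 10010 XOR 10011 = 00001
Remainder = 1100 (nonzero — an error is detected).

1100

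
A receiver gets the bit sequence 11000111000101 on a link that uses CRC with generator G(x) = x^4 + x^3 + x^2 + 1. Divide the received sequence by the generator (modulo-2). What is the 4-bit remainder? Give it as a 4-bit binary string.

Modulo-2 division of 11000111000101 by 11101:
  pos 0: 11000 XOR 11101 = 00101
  pos 2: 10111 XOR 11101 = 01010
  pos 3: 10101 XOR 11101 = 01000
  pos 4: 10000 XOR 11101 = 01101
  pos 5: 11010 XOR 11101 = 00111
  pos 7: 11101 XOR 11101 = 00000
Remainder = 0001 (nonzero — an error is detected).

0001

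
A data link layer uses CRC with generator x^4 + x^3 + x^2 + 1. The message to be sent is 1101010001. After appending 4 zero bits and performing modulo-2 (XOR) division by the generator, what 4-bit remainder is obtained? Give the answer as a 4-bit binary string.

Append 4 zeros: 11010100010000. Divide by 11101 (XOR where the leading bit is 1):
  pos 0: 11010 XOR 11101 = 00111
  pos 2: 11110 XOR 11101 = 00011
  pos 5: 11001 XOR 11101 = 00100
  pos 7: 10000 XOR 11101 = 01101
  pos 8: 11010 XOR 11101 = 00111
Remainder (last 4 bits) = 1110. This is the CRC / FCS.

1110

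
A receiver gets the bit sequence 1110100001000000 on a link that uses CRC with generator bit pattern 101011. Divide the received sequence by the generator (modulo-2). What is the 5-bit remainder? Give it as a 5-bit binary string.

10000

Modulo-2 division of 1110100001000000 by 101011:
  pos 0: 111010 XOR 101011 = 010001
  pos 1: 100010 XOR 101011 = 001001
  pos 3: 100100 XOR 101011 = 001111
  pos 5: 111110 XOR 101011 = 010101
  pos 6: 101010 XOR 101011 = 000001
Remainder = 10000 (nonzero — an error is detected).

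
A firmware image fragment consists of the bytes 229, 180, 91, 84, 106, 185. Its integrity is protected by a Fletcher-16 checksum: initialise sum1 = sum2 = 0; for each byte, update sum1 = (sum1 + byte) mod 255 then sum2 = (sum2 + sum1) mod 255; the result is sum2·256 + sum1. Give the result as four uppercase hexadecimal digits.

Running sums (mod 255):
  after byte 0 (229): sum1=229, sum2=229
  after byte 1 (180): sum1=154, sum2=128
  after byte 2 (91): sum1=245, sum2=118
  after byte 3 (84): sum1=74, sum2=192
  after byte 4 (106): sum1=180, sum2=117
  after byte 5 (185): sum1=110, sum2=227
Checksum = sum2·256 + sum1 = 227·256 + 110 = 58222 = 0xE36E.

E36E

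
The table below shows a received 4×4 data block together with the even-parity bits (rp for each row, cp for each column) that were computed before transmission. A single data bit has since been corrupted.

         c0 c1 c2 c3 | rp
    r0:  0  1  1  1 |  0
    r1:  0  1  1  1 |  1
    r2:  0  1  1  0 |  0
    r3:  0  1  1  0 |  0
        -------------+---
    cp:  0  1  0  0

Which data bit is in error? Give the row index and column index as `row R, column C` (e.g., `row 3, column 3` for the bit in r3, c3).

Recompute each row's even parity and compare to rp:
  r0: data parity 1, sent rp 0 → mismatch
  r1: data parity 1, sent rp 1 → ok
  r2: data parity 0, sent rp 0 → ok
  r3: data parity 0, sent rp 0 → ok
Recompute each column's even parity and compare to cp:
  c0: data parity 0, sent cp 0 → ok
  c1: data parity 0, sent cp 1 → mismatch
  c2: data parity 0, sent cp 0 → ok
  c3: data parity 0, sent cp 0 → ok
Exactly one row (r0) and one column (c1) fail → the flipped bit is at their intersection.

row 0, column 1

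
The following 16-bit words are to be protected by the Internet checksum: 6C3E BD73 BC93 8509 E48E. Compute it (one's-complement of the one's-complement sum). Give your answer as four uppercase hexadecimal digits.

B021

One's-complement addition (fold any carry out of bit 15 back into bit 0):
  0x6C3E + 0xBD73 = 0x129B1 → wrap carry → 0x29B2
  0x29B2 + 0xBC93 = 0x0E645
  0xE645 + 0x8509 = 0x16B4E → wrap carry → 0x6B4F
  0x6B4F + 0xE48E = 0x14FDD → wrap carry → 0x4FDE
One's-complement sum = 0x4FDE.
Checksum = ~0x4FDE & 0xFFFF = 0xB021.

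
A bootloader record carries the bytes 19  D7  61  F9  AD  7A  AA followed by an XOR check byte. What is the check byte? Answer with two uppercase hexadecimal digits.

2B

XOR the bytes together:
  start with 0x19
  0x19 ⊕ 0xD7 = 0xCE
  0xCE ⊕ 0x61 = 0xAF
  0xAF ⊕ 0xF9 = 0x56
  0x56 ⊕ 0xAD = 0xFB
  0xFB ⊕ 0x7A = 0x81
  0x81 ⊕ 0xAA = 0x2B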